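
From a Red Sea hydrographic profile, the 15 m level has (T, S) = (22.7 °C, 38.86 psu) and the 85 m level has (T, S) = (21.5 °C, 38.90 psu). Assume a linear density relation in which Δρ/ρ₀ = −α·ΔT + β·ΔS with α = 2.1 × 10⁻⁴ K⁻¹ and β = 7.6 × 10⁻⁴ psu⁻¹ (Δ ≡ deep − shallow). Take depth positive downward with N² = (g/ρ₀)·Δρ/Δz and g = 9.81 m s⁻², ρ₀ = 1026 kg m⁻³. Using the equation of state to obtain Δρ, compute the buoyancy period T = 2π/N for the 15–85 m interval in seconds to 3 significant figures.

999 s

ΔT = -1.2 K, ΔS = +0.04 psu (deep − shallow).
Δρ/ρ₀ = −αΔT + βΔS = 2.52 × 10⁻⁴ + 3.04 × 10⁻⁵ = 2.824 × 10⁻⁴, so Δρ ≈ 0.2897 kg m⁻³.
N² = (g/ρ₀)·Δρ/Δz = g·(Δρ/ρ₀)/Δz = 9.81 × 2.824 × 10⁻⁴ / 70 = 3.9576 × 10⁻⁵ s⁻².
N = √(3.9576 × 10⁻⁵) = 6.2909 × 10⁻³ rad s⁻¹ → T = 2π/N = 998.77 s ≈ 999 s.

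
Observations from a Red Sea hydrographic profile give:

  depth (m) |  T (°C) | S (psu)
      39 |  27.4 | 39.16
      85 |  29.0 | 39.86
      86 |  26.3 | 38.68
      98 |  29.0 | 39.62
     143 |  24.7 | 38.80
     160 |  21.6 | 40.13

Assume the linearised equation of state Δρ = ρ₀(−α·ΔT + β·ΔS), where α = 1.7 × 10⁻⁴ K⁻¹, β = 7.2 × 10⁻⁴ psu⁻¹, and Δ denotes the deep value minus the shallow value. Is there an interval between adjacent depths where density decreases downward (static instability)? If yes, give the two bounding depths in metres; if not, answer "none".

85–86 m

Evaluate Δρ/ρ₀ = −αΔT + βΔS across each adjacent pair:
  39–85 m: −αΔT+βΔS = −(1.7 × 10⁻⁴)(+1.6)+(7.2 × 10⁻⁴)(+0.70) = 2.3 × 10⁻⁴ → stable
  85–86 m: −αΔT+βΔS = −(1.7 × 10⁻⁴)(-2.7)+(7.2 × 10⁻⁴)(-1.18) = -3.9 × 10⁻⁴ → UNSTABLE
  86–98 m: −αΔT+βΔS = −(1.7 × 10⁻⁴)(+2.7)+(7.2 × 10⁻⁴)(+0.94) = 2.2 × 10⁻⁴ → stable
  98–143 m: −αΔT+βΔS = −(1.7 × 10⁻⁴)(-4.3)+(7.2 × 10⁻⁴)(-0.82) = 1.4 × 10⁻⁴ → stable
  143–160 m: −αΔT+βΔS = −(1.7 × 10⁻⁴)(-3.1)+(7.2 × 10⁻⁴)(+1.33) = 1.5 × 10⁻³ → stable
The 85–86 m interval has Δρ < 0: lighter water underlies denser water.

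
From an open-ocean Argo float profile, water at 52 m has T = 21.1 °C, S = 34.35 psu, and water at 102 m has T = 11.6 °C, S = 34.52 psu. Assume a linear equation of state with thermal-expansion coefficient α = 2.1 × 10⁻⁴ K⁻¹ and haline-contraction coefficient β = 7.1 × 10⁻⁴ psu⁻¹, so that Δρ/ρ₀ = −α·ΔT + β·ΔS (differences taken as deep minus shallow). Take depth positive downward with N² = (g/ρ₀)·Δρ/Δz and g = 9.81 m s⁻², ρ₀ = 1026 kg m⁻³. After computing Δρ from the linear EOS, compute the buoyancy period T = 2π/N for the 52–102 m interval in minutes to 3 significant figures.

5.14 min

ΔT = -9.5 K, ΔS = +0.17 psu (deep − shallow).
Δρ/ρ₀ = −αΔT + βΔS = 1.995 × 10⁻³ + 1.207 × 10⁻⁴ = 2.1157 × 10⁻³, so Δρ ≈ 2.171 kg m⁻³.
N² = (g/ρ₀)·Δρ/Δz = g·(Δρ/ρ₀)/Δz = 9.81 × 2.1157 × 10⁻³ / 50 = 4.1510 × 10⁻⁴ s⁻².
N = √(4.1510 × 10⁻⁴) = 0.020374 rad s⁻¹ → T = 2π/N = 308.39 s = 5.1398 min ≈ 5.14 min.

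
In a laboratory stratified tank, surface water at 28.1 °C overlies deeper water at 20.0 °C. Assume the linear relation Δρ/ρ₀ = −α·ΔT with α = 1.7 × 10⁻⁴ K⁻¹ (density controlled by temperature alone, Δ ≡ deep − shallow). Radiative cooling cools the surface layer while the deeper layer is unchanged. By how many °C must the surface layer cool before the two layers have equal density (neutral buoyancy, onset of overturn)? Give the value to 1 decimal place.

8.1 °C

With temperature the only control, equal density requires T_surf′ = T_deep.
T_surf′ = 20.0 °C.
Cooling required: 28.1 − 20.0 = 8.1 °C.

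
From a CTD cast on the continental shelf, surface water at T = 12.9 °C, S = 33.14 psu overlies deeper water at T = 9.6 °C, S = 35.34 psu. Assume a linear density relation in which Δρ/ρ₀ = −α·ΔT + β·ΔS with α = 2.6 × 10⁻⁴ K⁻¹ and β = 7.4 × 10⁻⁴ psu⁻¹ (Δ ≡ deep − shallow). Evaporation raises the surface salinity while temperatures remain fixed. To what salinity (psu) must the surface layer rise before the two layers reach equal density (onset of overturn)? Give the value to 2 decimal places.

Neutral buoyancy requires −α(T_deep − T_surf) + β(S_deep − S_surf′) = 0.
S_surf′ = S_deep − (α/β)·ΔT = 35.34 − (2.6 × 10⁻⁴/7.4 × 10⁻⁴)·(-3.3) = 36.4995 psu.
Increase required: 36.4995 − 33.14 = 3.3595 psu.

36.50 psu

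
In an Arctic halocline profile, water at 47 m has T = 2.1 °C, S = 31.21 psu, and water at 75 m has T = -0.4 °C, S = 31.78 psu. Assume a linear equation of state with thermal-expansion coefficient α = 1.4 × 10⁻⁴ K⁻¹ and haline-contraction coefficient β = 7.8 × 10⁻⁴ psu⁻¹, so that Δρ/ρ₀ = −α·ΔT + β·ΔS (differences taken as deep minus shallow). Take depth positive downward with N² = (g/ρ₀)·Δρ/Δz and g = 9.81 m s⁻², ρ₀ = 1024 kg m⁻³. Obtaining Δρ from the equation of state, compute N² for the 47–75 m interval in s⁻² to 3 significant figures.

2.78 × 10⁻⁴ s⁻²

ΔT = -2.5 K, ΔS = +0.57 psu (deep − shallow).
Δρ/ρ₀ = −αΔT + βΔS = 3.50 × 10⁻⁴ + 4.446 × 10⁻⁴ = 7.946 × 10⁻⁴, so Δρ ≈ 0.8137 kg m⁻³.
N² = (g/ρ₀)·Δρ/Δz = g·(Δρ/ρ₀)/Δz = 9.81 × 7.946 × 10⁻⁴ / 28 = 2.7839 × 10⁻⁴ s⁻² ≈ 2.78 × 10⁻⁴ s⁻².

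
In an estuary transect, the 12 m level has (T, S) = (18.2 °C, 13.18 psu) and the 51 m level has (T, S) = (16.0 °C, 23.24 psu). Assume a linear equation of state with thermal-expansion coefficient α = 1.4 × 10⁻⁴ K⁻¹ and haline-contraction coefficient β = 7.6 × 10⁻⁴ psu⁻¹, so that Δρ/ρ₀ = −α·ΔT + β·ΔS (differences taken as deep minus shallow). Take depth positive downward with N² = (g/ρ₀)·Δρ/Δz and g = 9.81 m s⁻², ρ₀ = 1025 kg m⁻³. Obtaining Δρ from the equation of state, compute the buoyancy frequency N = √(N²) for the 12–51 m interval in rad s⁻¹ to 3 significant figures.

0.0447 rad s⁻¹

ΔT = -2.2 K, ΔS = +10.06 psu (deep − shallow).
Δρ/ρ₀ = −αΔT + βΔS = 3.08 × 10⁻⁴ + 7.6456 × 10⁻³ = 7.9536 × 10⁻³, so Δρ ≈ 8.152 kg m⁻³.
N² = (g/ρ₀)·Δρ/Δz = g·(Δρ/ρ₀)/Δz = 9.81 × 7.9536 × 10⁻³ / 39 = 2.0006 × 10⁻³ s⁻².
N = √(2.0006 × 10⁻³) = 0.044728 rad s⁻¹ ≈ 0.0447 rad s⁻¹.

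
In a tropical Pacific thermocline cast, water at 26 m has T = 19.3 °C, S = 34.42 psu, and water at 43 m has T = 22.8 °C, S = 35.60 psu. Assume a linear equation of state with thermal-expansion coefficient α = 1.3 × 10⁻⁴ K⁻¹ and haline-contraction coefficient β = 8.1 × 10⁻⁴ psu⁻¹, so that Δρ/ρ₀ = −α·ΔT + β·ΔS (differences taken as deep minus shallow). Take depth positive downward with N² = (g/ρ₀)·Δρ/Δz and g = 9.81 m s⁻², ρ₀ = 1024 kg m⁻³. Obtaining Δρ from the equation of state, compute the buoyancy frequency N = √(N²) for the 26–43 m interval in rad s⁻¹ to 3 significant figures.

ΔT = +3.5 K, ΔS = +1.18 psu (deep − shallow).
Δρ/ρ₀ = −αΔT + βΔS = -4.55 × 10⁻⁴ + 9.558 × 10⁻⁴ = 5.008 × 10⁻⁴, so Δρ ≈ 0.5128 kg m⁻³.
N² = (g/ρ₀)·Δρ/Δz = g·(Δρ/ρ₀)/Δz = 9.81 × 5.008 × 10⁻⁴ / 17 = 2.8899 × 10⁻⁴ s⁻².
N = √(2.8899 × 10⁻⁴) = 0.017000 rad s⁻¹ ≈ 0.0170 rad s⁻¹.

0.0170 rad s⁻¹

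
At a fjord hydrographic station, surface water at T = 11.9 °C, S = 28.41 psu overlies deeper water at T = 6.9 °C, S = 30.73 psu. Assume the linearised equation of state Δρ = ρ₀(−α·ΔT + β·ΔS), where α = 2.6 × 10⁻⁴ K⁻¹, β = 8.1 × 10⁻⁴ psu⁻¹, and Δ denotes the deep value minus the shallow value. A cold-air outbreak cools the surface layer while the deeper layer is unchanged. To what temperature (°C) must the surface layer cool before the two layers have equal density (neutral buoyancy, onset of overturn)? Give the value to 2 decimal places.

-0.33 °C

Neutral buoyancy requires Δρ = 0, i.e. −α(T_deep − T_surf′) + β(S_deep − S_surf) = 0.
T_surf′ = T_deep − (β/α)·ΔS = 6.9 − (8.1 × 10⁻⁴/2.6 × 10⁻⁴)·(+2.32) = -0.3277 °C.
Cooling required: 11.9 − (-0.3277) = 12.2277 °C.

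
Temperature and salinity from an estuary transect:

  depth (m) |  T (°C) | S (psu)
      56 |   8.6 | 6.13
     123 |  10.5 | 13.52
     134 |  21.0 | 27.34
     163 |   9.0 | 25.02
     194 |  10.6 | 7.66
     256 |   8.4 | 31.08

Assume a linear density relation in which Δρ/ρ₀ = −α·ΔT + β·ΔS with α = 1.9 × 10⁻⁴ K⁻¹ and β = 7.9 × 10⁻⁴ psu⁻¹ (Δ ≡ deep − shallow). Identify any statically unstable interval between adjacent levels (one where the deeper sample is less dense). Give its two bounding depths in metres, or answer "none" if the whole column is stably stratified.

163–194 m

Evaluate Δρ/ρ₀ = −αΔT + βΔS across each adjacent pair:
  56–123 m: −αΔT+βΔS = −(1.9 × 10⁻⁴)(+1.9)+(7.9 × 10⁻⁴)(+7.39) = 5.5 × 10⁻³ → stable
  123–134 m: −αΔT+βΔS = −(1.9 × 10⁻⁴)(+10.5)+(7.9 × 10⁻⁴)(+13.82) = 8.9 × 10⁻³ → stable
  134–163 m: −αΔT+βΔS = −(1.9 × 10⁻⁴)(-12.0)+(7.9 × 10⁻⁴)(-2.32) = 4.5 × 10⁻⁴ → stable
  163–194 m: −αΔT+βΔS = −(1.9 × 10⁻⁴)(+1.6)+(7.9 × 10⁻⁴)(-17.36) = -0.014 → UNSTABLE
  194–256 m: −αΔT+βΔS = −(1.9 × 10⁻⁴)(-2.2)+(7.9 × 10⁻⁴)(+23.42) = 0.019 → stable
The 163–194 m interval has Δρ < 0: lighter water underlies denser water.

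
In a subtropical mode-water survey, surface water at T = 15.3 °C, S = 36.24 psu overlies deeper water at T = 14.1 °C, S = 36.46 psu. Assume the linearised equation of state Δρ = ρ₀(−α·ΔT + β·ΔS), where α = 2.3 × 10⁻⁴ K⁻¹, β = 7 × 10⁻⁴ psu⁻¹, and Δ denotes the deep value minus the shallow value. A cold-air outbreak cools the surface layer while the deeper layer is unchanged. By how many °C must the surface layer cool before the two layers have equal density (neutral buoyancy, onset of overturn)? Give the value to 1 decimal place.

Neutral buoyancy requires Δρ = 0, i.e. −α(T_deep − T_surf′) + β(S_deep − S_surf) = 0.
T_surf′ = T_deep − (β/α)·ΔS = 14.1 − (7 × 10⁻⁴/2.3 × 10⁻⁴)·(+0.22) = 13.430 °C.
Cooling required: 15.3 − (13.430) = 1.870 °C.

1.9 °C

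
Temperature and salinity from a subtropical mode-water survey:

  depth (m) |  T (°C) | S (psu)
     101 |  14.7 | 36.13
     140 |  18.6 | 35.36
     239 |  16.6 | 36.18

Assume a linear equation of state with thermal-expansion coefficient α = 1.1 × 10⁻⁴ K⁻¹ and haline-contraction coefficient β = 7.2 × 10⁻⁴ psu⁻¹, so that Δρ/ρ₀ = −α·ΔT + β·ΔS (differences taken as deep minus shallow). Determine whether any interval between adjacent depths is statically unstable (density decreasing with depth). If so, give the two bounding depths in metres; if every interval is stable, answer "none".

Evaluate Δρ/ρ₀ = −αΔT + βΔS across each adjacent pair:
  101–140 m: −αΔT+βΔS = −(1.1 × 10⁻⁴)(+3.9)+(7.2 × 10⁻⁴)(-0.77) = -9.8 × 10⁻⁴ → UNSTABLE
  140–239 m: −αΔT+βΔS = −(1.1 × 10⁻⁴)(-2.0)+(7.2 × 10⁻⁴)(+0.82) = 8.1 × 10⁻⁴ → stable
The 101–140 m interval has Δρ < 0: lighter water underlies denser water.

101–140 m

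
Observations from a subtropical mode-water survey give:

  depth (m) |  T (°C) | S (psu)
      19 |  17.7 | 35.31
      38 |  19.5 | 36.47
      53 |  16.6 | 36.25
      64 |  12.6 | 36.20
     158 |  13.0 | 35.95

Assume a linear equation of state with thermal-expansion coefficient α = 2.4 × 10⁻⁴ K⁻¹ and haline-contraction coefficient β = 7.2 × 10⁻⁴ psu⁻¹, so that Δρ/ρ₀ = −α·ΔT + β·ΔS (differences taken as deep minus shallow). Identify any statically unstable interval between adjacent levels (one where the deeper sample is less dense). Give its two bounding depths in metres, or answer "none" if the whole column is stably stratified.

Evaluate Δρ/ρ₀ = −αΔT + βΔS across each adjacent pair:
  19–38 m: −αΔT+βΔS = −(2.4 × 10⁻⁴)(+1.8)+(7.2 × 10⁻⁴)(+1.16) = 4.0 × 10⁻⁴ → stable
  38–53 m: −αΔT+βΔS = −(2.4 × 10⁻⁴)(-2.9)+(7.2 × 10⁻⁴)(-0.22) = 5.4 × 10⁻⁴ → stable
  53–64 m: −αΔT+βΔS = −(2.4 × 10⁻⁴)(-4.0)+(7.2 × 10⁻⁴)(-0.05) = 9.2 × 10⁻⁴ → stable
  64–158 m: −αΔT+βΔS = −(2.4 × 10⁻⁴)(+0.4)+(7.2 × 10⁻⁴)(-0.25) = -2.8 × 10⁻⁴ → UNSTABLE
The 64–158 m interval has Δρ < 0: lighter water underlies denser water.

64–158 m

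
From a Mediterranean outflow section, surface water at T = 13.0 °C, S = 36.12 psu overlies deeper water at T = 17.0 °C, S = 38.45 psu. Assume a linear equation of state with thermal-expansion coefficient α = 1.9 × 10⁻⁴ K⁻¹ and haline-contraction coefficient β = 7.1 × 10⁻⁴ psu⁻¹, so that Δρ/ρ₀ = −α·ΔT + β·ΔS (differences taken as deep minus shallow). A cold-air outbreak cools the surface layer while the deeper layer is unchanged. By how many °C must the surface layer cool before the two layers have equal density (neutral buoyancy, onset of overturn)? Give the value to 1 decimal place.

Neutral buoyancy requires Δρ = 0, i.e. −α(T_deep − T_surf′) + β(S_deep − S_surf) = 0.
T_surf′ = T_deep − (β/α)·ΔS = 17.0 − (7.1 × 10⁻⁴/1.9 × 10⁻⁴)·(+2.33) = 8.293 °C.
Cooling required: 13.0 − (8.293) = 4.707 °C.

4.7 °C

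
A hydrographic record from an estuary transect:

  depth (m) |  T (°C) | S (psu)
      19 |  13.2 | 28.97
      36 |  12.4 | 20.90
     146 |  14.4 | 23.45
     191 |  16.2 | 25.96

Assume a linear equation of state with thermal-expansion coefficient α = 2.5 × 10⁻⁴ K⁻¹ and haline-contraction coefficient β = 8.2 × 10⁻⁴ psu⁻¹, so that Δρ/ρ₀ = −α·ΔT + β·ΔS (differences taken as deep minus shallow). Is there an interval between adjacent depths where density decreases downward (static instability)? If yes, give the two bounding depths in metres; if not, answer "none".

Evaluate Δρ/ρ₀ = −αΔT + βΔS across each adjacent pair:
  19–36 m: −αΔT+βΔS = −(2.5 × 10⁻⁴)(-0.8)+(8.2 × 10⁻⁴)(-8.07) = -6.4 × 10⁻³ → UNSTABLE
  36–146 m: −αΔT+βΔS = −(2.5 × 10⁻⁴)(+2.0)+(8.2 × 10⁻⁴)(+2.55) = 1.6 × 10⁻³ → stable
  146–191 m: −αΔT+βΔS = −(2.5 × 10⁻⁴)(+1.8)+(8.2 × 10⁻⁴)(+2.51) = 1.6 × 10⁻³ → stable
The 19–36 m interval has Δρ < 0: lighter water underlies denser water.

19–36 m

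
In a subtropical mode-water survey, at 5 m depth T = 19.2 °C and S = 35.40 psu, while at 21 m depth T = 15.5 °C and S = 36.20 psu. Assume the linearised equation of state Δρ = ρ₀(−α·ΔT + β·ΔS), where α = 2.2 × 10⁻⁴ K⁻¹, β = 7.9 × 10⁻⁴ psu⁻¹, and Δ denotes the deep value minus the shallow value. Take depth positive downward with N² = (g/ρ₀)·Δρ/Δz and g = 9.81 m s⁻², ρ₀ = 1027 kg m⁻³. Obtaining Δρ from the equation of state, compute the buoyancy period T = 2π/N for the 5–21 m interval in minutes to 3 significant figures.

3.52 min

ΔT = -3.7 K, ΔS = +0.80 psu (deep − shallow).
Δρ/ρ₀ = −αΔT + βΔS = 8.14 × 10⁻⁴ + 6.32 × 10⁻⁴ = 1.446 × 10⁻³, so Δρ ≈ 1.485 kg m⁻³.
N² = (g/ρ₀)·Δρ/Δz = g·(Δρ/ρ₀)/Δz = 9.81 × 1.446 × 10⁻³ / 16 = 8.8658 × 10⁻⁴ s⁻².
N = √(8.8658 × 10⁻⁴) = 0.029775 rad s⁻¹ → T = 2π/N = 211.02 s = 3.5170 min ≈ 3.52 min.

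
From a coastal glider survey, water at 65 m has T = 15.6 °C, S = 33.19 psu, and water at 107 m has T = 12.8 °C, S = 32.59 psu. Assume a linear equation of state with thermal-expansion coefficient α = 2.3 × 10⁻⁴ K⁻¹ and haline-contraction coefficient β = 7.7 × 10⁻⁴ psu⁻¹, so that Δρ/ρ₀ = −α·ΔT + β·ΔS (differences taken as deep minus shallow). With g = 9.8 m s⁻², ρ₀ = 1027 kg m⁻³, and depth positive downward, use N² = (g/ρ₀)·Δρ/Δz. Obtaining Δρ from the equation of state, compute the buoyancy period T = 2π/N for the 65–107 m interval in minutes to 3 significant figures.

ΔT = -2.8 K, ΔS = -0.60 psu (deep − shallow).
Δρ/ρ₀ = −αΔT + βΔS = 6.44 × 10⁻⁴ − 4.62 × 10⁻⁴ = 1.82 × 10⁻⁴, so Δρ ≈ 0.1869 kg m⁻³.
N² = (g/ρ₀)·Δρ/Δz = g·(Δρ/ρ₀)/Δz = 9.8 × 1.82 × 10⁻⁴ / 42 = 4.2467 × 10⁻⁵ s⁻².
N = √(4.2467 × 10⁻⁵) = 6.5167 × 10⁻³ rad s⁻¹ → T = 2π/N = 964.17 s = 16.069 min ≈ 16.1 min.

16.1 min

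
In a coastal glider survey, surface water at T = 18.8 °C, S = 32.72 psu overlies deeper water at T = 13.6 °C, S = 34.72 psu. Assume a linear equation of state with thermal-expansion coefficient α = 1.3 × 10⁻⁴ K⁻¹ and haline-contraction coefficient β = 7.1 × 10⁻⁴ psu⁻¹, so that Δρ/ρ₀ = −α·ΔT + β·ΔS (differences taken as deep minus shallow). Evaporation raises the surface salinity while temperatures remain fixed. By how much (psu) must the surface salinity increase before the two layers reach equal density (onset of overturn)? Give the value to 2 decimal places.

2.95 psu

Neutral buoyancy requires −α(T_deep − T_surf) + β(S_deep − S_surf′) = 0.
S_surf′ = S_deep − (α/β)·ΔT = 34.72 − (1.3 × 10⁻⁴/7.1 × 10⁻⁴)·(-5.2) = 35.6721 psu.
Increase required: 35.6721 − 32.72 = 2.9521 psu.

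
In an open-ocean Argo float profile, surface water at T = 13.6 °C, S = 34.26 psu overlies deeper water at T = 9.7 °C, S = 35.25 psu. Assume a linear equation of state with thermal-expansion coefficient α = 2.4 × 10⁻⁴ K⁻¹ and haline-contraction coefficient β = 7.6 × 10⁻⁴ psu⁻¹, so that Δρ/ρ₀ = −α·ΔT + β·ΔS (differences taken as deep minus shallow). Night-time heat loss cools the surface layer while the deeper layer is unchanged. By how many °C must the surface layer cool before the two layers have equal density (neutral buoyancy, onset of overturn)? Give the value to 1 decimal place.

7.0 °C

Neutral buoyancy requires Δρ = 0, i.e. −α(T_deep − T_surf′) + β(S_deep − S_surf) = 0.
T_surf′ = T_deep − (β/α)·ΔS = 9.7 − (7.6 × 10⁻⁴/2.4 × 10⁻⁴)·(+0.99) = 6.565 °C.
Cooling required: 13.6 − (6.565) = 7.035 °C.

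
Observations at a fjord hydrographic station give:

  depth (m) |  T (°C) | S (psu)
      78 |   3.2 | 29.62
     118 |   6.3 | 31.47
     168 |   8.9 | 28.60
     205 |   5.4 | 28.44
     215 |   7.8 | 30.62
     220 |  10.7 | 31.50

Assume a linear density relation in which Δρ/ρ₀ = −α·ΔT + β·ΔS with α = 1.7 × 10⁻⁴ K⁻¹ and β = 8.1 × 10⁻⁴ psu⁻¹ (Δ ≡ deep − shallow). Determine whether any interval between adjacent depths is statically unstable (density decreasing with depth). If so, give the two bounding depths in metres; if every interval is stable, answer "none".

118–168 m

Evaluate Δρ/ρ₀ = −αΔT + βΔS across each adjacent pair:
  78–118 m: −αΔT+βΔS = −(1.7 × 10⁻⁴)(+3.1)+(8.1 × 10⁻⁴)(+1.85) = 9.7 × 10⁻⁴ → stable
  118–168 m: −αΔT+βΔS = −(1.7 × 10⁻⁴)(+2.6)+(8.1 × 10⁻⁴)(-2.87) = -2.8 × 10⁻³ → UNSTABLE
  168–205 m: −αΔT+βΔS = −(1.7 × 10⁻⁴)(-3.5)+(8.1 × 10⁻⁴)(-0.16) = 4.7 × 10⁻⁴ → stable
  205–215 m: −αΔT+βΔS = −(1.7 × 10⁻⁴)(+2.4)+(8.1 × 10⁻⁴)(+2.18) = 1.4 × 10⁻³ → stable
  215–220 m: −αΔT+βΔS = −(1.7 × 10⁻⁴)(+2.9)+(8.1 × 10⁻⁴)(+0.88) = 2.2 × 10⁻⁴ → stable
The 118–168 m interval has Δρ < 0: lighter water underlies denser water.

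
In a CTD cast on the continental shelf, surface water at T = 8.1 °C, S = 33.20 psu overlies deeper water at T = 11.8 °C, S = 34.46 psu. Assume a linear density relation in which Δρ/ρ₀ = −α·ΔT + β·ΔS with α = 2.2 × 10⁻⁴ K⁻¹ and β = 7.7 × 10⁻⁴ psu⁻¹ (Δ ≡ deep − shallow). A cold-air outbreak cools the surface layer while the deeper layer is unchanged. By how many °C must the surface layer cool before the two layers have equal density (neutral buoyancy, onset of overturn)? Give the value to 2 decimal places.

0.71 °C

Neutral buoyancy requires Δρ = 0, i.e. −α(T_deep − T_surf′) + β(S_deep − S_surf) = 0.
T_surf′ = T_deep − (β/α)·ΔS = 11.8 − (7.7 × 10⁻⁴/2.2 × 10⁻⁴)·(+1.26) = 7.3900 °C.
Cooling required: 8.1 − (7.3900) = 0.7100 °C.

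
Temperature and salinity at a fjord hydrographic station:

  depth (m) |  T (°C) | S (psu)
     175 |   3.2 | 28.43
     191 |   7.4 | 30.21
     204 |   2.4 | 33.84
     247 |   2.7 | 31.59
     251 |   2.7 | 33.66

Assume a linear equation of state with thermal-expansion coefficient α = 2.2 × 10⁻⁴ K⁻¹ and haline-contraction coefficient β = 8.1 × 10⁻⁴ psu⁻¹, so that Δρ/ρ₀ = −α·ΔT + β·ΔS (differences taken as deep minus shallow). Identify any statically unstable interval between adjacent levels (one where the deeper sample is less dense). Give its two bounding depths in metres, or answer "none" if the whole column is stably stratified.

Evaluate Δρ/ρ₀ = −αΔT + βΔS across each adjacent pair:
  175–191 m: −αΔT+βΔS = −(2.2 × 10⁻⁴)(+4.2)+(8.1 × 10⁻⁴)(+1.78) = 5.2 × 10⁻⁴ → stable
  191–204 m: −αΔT+βΔS = −(2.2 × 10⁻⁴)(-5.0)+(8.1 × 10⁻⁴)(+3.63) = 4.0 × 10⁻³ → stable
  204–247 m: −αΔT+βΔS = −(2.2 × 10⁻⁴)(+0.3)+(8.1 × 10⁻⁴)(-2.25) = -1.9 × 10⁻³ → UNSTABLE
  247–251 m: −αΔT+βΔS = −(2.2 × 10⁻⁴)(+0.0)+(8.1 × 10⁻⁴)(+2.07) = 1.7 × 10⁻³ → stable
The 204–247 m interval has Δρ < 0: lighter water underlies denser water.

204–247 m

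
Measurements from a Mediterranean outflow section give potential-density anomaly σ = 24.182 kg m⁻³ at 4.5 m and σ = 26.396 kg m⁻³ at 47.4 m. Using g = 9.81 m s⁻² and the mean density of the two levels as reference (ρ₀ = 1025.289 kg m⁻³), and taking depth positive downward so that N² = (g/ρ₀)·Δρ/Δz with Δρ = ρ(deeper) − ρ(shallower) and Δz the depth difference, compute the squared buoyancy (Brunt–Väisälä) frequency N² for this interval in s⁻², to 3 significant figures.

4.94 × 10⁻⁴ s⁻²

Δρ = 1026.396 − 1024.182 = 2.214 kg m⁻³ over Δz = 47.4 − 4.5 = 42.9 m.
N² = (9.81/1025.289) × (2.214/42.9) = 4.9379 × 10⁻⁴ s⁻² ≈ 4.94 × 10⁻⁴ s⁻².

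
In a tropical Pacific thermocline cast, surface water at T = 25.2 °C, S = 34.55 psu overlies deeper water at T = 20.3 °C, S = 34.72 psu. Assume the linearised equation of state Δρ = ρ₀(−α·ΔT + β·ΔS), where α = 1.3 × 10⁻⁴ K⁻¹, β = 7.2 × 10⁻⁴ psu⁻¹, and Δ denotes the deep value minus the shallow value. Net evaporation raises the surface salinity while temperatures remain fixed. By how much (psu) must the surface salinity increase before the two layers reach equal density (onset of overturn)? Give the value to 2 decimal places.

1.05 psu

Neutral buoyancy requires −α(T_deep − T_surf) + β(S_deep − S_surf′) = 0.
S_surf′ = S_deep − (α/β)·ΔT = 34.72 − (1.3 × 10⁻⁴/7.2 × 10⁻⁴)·(-4.9) = 35.6047 psu.
Increase required: 35.6047 − 34.55 = 1.0547 psu.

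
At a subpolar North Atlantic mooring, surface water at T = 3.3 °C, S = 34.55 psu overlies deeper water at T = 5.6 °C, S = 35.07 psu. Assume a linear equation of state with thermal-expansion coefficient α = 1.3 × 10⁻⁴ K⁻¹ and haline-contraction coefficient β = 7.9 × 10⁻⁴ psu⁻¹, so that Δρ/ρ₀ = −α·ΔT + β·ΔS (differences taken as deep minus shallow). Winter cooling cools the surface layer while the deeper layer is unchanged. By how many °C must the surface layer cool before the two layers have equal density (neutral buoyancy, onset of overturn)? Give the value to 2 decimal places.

0.86 °C

Neutral buoyancy requires Δρ = 0, i.e. −α(T_deep − T_surf′) + β(S_deep − S_surf) = 0.
T_surf′ = T_deep − (β/α)·ΔS = 5.6 − (7.9 × 10⁻⁴/1.3 × 10⁻⁴)·(+0.52) = 2.4400 °C.
Cooling required: 3.3 − (2.4400) = 0.8600 °C.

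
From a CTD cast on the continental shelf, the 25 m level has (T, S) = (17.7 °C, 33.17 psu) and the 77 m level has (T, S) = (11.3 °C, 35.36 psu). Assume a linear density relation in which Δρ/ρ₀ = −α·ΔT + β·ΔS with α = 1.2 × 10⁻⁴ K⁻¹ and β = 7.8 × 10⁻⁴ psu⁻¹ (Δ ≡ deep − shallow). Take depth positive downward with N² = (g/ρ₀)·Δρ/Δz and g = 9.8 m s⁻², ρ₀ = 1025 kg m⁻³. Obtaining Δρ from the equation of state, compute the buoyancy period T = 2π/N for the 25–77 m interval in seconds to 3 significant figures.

291 s

ΔT = -6.4 K, ΔS = +2.19 psu (deep − shallow).
Δρ/ρ₀ = −αΔT + βΔS = 7.68 × 10⁻⁴ + 1.7082 × 10⁻³ = 2.4762 × 10⁻³, so Δρ ≈ 2.538 kg m⁻³.
N² = (g/ρ₀)·Δρ/Δz = g·(Δρ/ρ₀)/Δz = 9.8 × 2.4762 × 10⁻³ / 52 = 4.6667 × 10⁻⁴ s⁻².
N = √(4.6667 × 10⁻⁴) = 0.021603 rad s⁻¹ → T = 2π/N = 290.85 s ≈ 291 s.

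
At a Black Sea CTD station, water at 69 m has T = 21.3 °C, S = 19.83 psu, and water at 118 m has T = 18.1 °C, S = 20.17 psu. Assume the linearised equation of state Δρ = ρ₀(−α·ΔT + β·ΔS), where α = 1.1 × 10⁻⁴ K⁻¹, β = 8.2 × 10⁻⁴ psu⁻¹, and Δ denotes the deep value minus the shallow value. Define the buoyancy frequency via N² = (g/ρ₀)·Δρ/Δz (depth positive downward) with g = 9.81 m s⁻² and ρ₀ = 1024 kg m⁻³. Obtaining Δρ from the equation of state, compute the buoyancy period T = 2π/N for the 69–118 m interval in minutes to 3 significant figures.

9.32 min

ΔT = -3.2 K, ΔS = +0.34 psu (deep − shallow).
Δρ/ρ₀ = −αΔT + βΔS = 3.52 × 10⁻⁴ + 2.788 × 10⁻⁴ = 6.308 × 10⁻⁴, so Δρ ≈ 0.6459 kg m⁻³.
N² = (g/ρ₀)·Δρ/Δz = g·(Δρ/ρ₀)/Δz = 9.81 × 6.308 × 10⁻⁴ / 49 = 1.2629 × 10⁻⁴ s⁻².
N = √(1.2629 × 10⁻⁴) = 0.011238 rad s⁻¹ → T = 2π/N = 559.10 s = 9.3183 min ≈ 9.32 min.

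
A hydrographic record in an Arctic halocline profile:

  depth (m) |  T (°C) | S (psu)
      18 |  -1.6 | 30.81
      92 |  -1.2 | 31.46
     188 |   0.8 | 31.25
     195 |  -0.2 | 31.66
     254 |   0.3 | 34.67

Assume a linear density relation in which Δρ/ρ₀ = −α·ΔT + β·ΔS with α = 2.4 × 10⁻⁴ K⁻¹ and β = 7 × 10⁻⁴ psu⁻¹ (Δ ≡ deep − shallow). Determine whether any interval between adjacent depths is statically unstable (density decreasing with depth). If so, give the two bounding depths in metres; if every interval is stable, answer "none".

92–188 m

Evaluate Δρ/ρ₀ = −αΔT + βΔS across each adjacent pair:
  18–92 m: −αΔT+βΔS = −(2.4 × 10⁻⁴)(+0.4)+(7 × 10⁻⁴)(+0.65) = 3.6 × 10⁻⁴ → stable
  92–188 m: −αΔT+βΔS = −(2.4 × 10⁻⁴)(+2.0)+(7 × 10⁻⁴)(-0.21) = -6.3 × 10⁻⁴ → UNSTABLE
  188–195 m: −αΔT+βΔS = −(2.4 × 10⁻⁴)(-1.0)+(7 × 10⁻⁴)(+0.41) = 5.3 × 10⁻⁴ → stable
  195–254 m: −αΔT+βΔS = −(2.4 × 10⁻⁴)(+0.5)+(7 × 10⁻⁴)(+3.01) = 2.0 × 10⁻³ → stable
The 92–188 m interval has Δρ < 0: lighter water underlies denser water.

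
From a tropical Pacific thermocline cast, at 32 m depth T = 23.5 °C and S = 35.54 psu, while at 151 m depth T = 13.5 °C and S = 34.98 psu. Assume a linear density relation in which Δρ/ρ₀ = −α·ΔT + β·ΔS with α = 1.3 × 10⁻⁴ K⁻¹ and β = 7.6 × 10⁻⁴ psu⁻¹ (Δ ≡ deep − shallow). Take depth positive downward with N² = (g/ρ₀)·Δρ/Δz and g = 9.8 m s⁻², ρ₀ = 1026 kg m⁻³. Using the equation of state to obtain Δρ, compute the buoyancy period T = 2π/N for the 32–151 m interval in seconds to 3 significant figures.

740 s

ΔT = -10.0 K, ΔS = -0.56 psu (deep − shallow).
Δρ/ρ₀ = −αΔT + βΔS = 1.30 × 10⁻³ − 4.256 × 10⁻⁴ = 8.744 × 10⁻⁴, so Δρ ≈ 0.8971 kg m⁻³.
N² = (g/ρ₀)·Δρ/Δz = g·(Δρ/ρ₀)/Δz = 9.8 × 8.744 × 10⁻⁴ / 119 = 7.2009 × 10⁻⁵ s⁻².
N = √(7.2009 × 10⁻⁵) = 8.4858 × 10⁻³ rad s⁻¹ → T = 2π/N = 740.44 s ≈ 740 s.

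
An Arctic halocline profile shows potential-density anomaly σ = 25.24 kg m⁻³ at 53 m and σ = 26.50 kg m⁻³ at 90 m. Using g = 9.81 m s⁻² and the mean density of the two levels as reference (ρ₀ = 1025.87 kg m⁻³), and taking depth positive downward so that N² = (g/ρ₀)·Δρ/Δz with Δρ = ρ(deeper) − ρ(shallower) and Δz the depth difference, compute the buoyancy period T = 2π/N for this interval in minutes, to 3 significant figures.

Δρ = 1026.50 − 1025.24 = 1.26 kg m⁻³ over Δz = 90 − 53 = 37 m.
N² = (9.81/1025.87) × (1.26/37) = 3.2565 × 10⁻⁴ s⁻².
N = √(3.2565 × 10⁻⁴) = 0.018046 rad s⁻¹, so T = 2π/N = 348.18 s = 5.8030 min ≈ 5.80 min.

5.80 min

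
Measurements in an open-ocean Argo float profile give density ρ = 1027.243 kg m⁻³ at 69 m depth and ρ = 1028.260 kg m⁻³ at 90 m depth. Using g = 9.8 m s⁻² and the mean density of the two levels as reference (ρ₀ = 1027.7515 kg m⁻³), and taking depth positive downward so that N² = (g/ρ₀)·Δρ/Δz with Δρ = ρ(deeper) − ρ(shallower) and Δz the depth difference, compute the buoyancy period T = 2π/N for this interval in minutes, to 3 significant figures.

4.87 min

Δρ = 1028.260 − 1027.243 = 1.017 kg m⁻³ over Δz = 90 − 69 = 21 m.
N² = (9.8/1027.7515) × (1.017/21) = 4.6178 × 10⁻⁴ s⁻².
N = √(4.6178 × 10⁻⁴) = 0.021489 rad s⁻¹, so T = 2π/N = 292.39 s = 4.8732 min ≈ 4.87 min.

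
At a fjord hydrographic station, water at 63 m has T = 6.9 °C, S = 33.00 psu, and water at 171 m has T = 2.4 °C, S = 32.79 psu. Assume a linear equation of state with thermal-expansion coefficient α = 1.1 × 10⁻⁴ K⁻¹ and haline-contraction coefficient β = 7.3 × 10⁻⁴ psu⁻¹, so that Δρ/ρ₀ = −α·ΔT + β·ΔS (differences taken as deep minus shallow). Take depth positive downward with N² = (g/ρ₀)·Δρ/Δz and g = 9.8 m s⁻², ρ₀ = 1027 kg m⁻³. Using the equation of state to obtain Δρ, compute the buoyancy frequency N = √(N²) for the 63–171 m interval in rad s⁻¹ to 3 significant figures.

ΔT = -4.5 K, ΔS = -0.21 psu (deep − shallow).
Δρ/ρ₀ = −αΔT + βΔS = 4.95 × 10⁻⁴ − 1.533 × 10⁻⁴ = 3.417 × 10⁻⁴, so Δρ ≈ 0.3509 kg m⁻³.
N² = (g/ρ₀)·Δρ/Δz = g·(Δρ/ρ₀)/Δz = 9.8 × 3.417 × 10⁻⁴ / 108 = 3.1006 × 10⁻⁵ s⁻².
N = √(3.1006 × 10⁻⁵) = 5.5683 × 10⁻³ rad s⁻¹ ≈ 5.57 × 10⁻³ rad s⁻¹.

5.57 × 10⁻³ rad s⁻¹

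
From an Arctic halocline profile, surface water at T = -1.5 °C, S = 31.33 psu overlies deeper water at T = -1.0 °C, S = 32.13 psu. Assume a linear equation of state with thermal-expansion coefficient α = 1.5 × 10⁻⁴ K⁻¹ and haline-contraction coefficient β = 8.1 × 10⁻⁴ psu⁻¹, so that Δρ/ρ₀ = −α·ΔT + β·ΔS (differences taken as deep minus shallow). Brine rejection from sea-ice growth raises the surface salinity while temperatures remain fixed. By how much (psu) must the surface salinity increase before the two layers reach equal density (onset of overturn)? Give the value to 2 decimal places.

Neutral buoyancy requires −α(T_deep − T_surf) + β(S_deep − S_surf′) = 0.
S_surf′ = S_deep − (α/β)·ΔT = 32.13 − (1.5 × 10⁻⁴/8.1 × 10⁻⁴)·(+0.5) = 32.0374 psu.
Increase required: 32.0374 − 31.33 = 0.7074 psu.

0.71 psu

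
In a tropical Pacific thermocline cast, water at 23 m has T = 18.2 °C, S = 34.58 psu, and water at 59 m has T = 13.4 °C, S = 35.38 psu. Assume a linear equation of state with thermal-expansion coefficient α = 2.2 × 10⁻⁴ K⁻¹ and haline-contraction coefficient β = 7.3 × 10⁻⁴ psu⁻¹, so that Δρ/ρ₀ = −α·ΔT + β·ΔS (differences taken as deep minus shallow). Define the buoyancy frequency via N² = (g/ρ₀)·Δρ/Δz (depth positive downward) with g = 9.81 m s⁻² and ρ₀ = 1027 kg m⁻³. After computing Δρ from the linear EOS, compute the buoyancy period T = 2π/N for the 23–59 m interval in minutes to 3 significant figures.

ΔT = -4.8 K, ΔS = +0.80 psu (deep − shallow).
Δρ/ρ₀ = −αΔT + βΔS = 1.056 × 10⁻³ + 5.84 × 10⁻⁴ = 1.64 × 10⁻³, so Δρ ≈ 1.684 kg m⁻³.
N² = (g/ρ₀)·Δρ/Δz = g·(Δρ/ρ₀)/Δz = 9.81 × 1.64 × 10⁻³ / 36 = 4.4690 × 10⁻⁴ s⁻².
N = √(4.4690 × 10⁻⁴) = 0.021140 rad s⁻¹ → T = 2π/N = 297.22 s = 4.9537 min ≈ 4.95 min.

4.95 min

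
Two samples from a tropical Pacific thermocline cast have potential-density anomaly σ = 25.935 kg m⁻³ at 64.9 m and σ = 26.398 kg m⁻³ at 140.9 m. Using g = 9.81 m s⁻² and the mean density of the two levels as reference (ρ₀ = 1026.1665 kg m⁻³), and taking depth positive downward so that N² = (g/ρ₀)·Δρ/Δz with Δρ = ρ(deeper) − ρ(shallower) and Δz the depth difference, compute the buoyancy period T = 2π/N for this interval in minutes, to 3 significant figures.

13.7 min

Δρ = 1026.398 − 1025.935 = 0.463 kg m⁻³ over Δz = 140.9 − 64.9 = 76 m.
N² = (9.81/1026.1665) × (0.463/76) = 5.8240 × 10⁻⁵ s⁻².
N = √(5.8240 × 10⁻⁵) = 7.6315 × 10⁻³ rad s⁻¹, so T = 2π/N = 823.32 s = 13.722 min ≈ 13.7 min.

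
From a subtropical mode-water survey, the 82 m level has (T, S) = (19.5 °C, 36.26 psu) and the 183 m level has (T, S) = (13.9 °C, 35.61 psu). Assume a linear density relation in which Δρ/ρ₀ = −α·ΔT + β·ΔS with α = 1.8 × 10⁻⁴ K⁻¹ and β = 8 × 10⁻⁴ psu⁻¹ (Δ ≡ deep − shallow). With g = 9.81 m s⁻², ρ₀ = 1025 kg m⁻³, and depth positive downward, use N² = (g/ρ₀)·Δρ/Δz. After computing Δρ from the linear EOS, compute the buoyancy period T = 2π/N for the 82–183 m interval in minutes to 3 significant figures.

15.2 min

ΔT = -5.6 K, ΔS = -0.65 psu (deep − shallow).
Δρ/ρ₀ = −αΔT + βΔS = 1.008 × 10⁻³ − 5.20 × 10⁻⁴ = 4.88 × 10⁻⁴, so Δρ ≈ 0.5002 kg m⁻³.
N² = (g/ρ₀)·Δρ/Δz = g·(Δρ/ρ₀)/Δz = 9.81 × 4.88 × 10⁻⁴ / 101 = 4.7399 × 10⁻⁵ s⁻².
N = √(4.7399 × 10⁻⁵) = 6.8847 × 10⁻³ rad s⁻¹ → T = 2π/N = 912.63 s = 15.210 min ≈ 15.2 min.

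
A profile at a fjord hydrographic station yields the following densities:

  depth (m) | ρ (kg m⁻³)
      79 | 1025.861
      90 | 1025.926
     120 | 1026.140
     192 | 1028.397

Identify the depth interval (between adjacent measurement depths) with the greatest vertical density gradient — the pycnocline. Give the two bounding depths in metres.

Compute the density gradient over each adjacent pair:
  79–90 m: Δρ/Δz = 0.065/11 = 5.9 × 10⁻³ kg m⁻⁴
  90–120 m: Δρ/Δz = 0.214/30 = 7.1 × 10⁻³ kg m⁻⁴
  120–192 m: Δρ/Δz = 2.257/72 = 0.031 kg m⁻⁴
The largest gradient is in the 120–192 m interval — the pycnocline.

120–192 m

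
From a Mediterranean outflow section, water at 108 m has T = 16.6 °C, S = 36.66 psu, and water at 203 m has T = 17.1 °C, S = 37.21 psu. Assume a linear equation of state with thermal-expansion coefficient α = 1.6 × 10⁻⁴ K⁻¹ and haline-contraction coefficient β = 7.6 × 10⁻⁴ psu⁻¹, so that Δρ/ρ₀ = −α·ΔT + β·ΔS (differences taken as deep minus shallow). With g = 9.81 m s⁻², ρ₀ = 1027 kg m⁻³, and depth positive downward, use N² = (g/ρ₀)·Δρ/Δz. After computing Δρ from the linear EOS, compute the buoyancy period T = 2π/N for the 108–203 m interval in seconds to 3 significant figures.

1.06 × 10³ s

ΔT = +0.5 K, ΔS = +0.55 psu (deep − shallow).
Δρ/ρ₀ = −αΔT + βΔS = -8.00 × 10⁻⁵ + 4.18 × 10⁻⁴ = 3.38 × 10⁻⁴, so Δρ ≈ 0.3471 kg m⁻³.
N² = (g/ρ₀)·Δρ/Δz = g·(Δρ/ρ₀)/Δz = 9.81 × 3.38 × 10⁻⁴ / 95 = 3.4903 × 10⁻⁵ s⁻².
N = √(3.4903 × 10⁻⁵) = 5.9079 × 10⁻³ rad s⁻¹ → T = 2π/N = 1.0635 × 10³ s ≈ 1.06 × 10³ s.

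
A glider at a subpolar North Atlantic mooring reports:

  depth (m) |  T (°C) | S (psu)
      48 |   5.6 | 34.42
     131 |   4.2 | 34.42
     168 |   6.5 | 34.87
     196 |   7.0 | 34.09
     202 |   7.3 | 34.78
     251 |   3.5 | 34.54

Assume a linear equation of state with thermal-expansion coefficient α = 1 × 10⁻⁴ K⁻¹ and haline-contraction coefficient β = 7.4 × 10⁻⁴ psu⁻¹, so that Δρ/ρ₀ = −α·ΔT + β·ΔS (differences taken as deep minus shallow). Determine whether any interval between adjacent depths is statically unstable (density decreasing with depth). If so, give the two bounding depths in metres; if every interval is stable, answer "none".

Evaluate Δρ/ρ₀ = −αΔT + βΔS across each adjacent pair:
  48–131 m: −αΔT+βΔS = −(1 × 10⁻⁴)(-1.4)+(7.4 × 10⁻⁴)(+0.00) = 1.4 × 10⁻⁴ → stable
  131–168 m: −αΔT+βΔS = −(1 × 10⁻⁴)(+2.3)+(7.4 × 10⁻⁴)(+0.45) = 1.0 × 10⁻⁴ → stable
  168–196 m: −αΔT+βΔS = −(1 × 10⁻⁴)(+0.5)+(7.4 × 10⁻⁴)(-0.78) = -6.3 × 10⁻⁴ → UNSTABLE
  196–202 m: −αΔT+βΔS = −(1 × 10⁻⁴)(+0.3)+(7.4 × 10⁻⁴)(+0.69) = 4.8 × 10⁻⁴ → stable
  202–251 m: −αΔT+βΔS = −(1 × 10⁻⁴)(-3.8)+(7.4 × 10⁻⁴)(-0.24) = 2.0 × 10⁻⁴ → stable
The 168–196 m interval has Δρ < 0: lighter water underlies denser water.

168–196 m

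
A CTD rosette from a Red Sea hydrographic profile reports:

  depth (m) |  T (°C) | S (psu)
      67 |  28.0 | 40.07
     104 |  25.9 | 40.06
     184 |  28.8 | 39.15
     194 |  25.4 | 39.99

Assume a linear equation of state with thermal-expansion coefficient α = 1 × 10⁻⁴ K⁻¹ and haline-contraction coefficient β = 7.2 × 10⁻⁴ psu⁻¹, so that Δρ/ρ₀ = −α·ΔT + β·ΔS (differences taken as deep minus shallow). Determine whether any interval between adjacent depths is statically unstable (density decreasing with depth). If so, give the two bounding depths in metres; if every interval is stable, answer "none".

104–184 m

Evaluate Δρ/ρ₀ = −αΔT + βΔS across each adjacent pair:
  67–104 m: −αΔT+βΔS = −(1 × 10⁻⁴)(-2.1)+(7.2 × 10⁻⁴)(-0.01) = 2.0 × 10⁻⁴ → stable
  104–184 m: −αΔT+βΔS = −(1 × 10⁻⁴)(+2.9)+(7.2 × 10⁻⁴)(-0.91) = -9.5 × 10⁻⁴ → UNSTABLE
  184–194 m: −αΔT+βΔS = −(1 × 10⁻⁴)(-3.4)+(7.2 × 10⁻⁴)(+0.84) = 9.4 × 10⁻⁴ → stable
The 104–184 m interval has Δρ < 0: lighter water underlies denser water.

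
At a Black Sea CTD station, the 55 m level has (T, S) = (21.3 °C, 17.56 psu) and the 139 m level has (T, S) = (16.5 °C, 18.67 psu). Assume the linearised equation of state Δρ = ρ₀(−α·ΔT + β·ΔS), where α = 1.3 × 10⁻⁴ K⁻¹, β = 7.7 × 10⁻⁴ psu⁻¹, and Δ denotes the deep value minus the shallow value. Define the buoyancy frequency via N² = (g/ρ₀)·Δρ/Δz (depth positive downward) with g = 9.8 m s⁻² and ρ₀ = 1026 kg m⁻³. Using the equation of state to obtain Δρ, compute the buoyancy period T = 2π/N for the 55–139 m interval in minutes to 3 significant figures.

7.97 min

ΔT = -4.8 K, ΔS = +1.11 psu (deep − shallow).
Δρ/ρ₀ = −αΔT + βΔS = 6.24 × 10⁻⁴ + 8.547 × 10⁻⁴ = 1.4787 × 10⁻³, so Δρ ≈ 1.517 kg m⁻³.
N² = (g/ρ₀)·Δρ/Δz = g·(Δρ/ρ₀)/Δz = 9.8 × 1.4787 × 10⁻³ / 84 = 1.7252 × 10⁻⁴ s⁻².
N = √(1.7252 × 10⁻⁴) = 0.013135 rad s⁻¹ → T = 2π/N = 478.35 s = 7.9725 min ≈ 7.97 min.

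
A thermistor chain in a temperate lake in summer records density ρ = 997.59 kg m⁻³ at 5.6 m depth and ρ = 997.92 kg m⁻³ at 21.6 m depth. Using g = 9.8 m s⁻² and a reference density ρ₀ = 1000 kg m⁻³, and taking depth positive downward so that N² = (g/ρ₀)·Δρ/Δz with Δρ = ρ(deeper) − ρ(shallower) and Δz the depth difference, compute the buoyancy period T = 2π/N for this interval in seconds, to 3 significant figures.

Δρ = 997.92 − 997.59 = 0.33 kg m⁻³ over Δz = 21.6 − 5.6 = 16 m.
N² = (9.8/1000) × (0.33/16) = 2.0213 × 10⁻⁴ s⁻².
N = √(2.0213 × 10⁻⁴) = 0.014217 rad s⁻¹, so T = 2π/N = 441.95 s ≈ 442 s.

442 s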